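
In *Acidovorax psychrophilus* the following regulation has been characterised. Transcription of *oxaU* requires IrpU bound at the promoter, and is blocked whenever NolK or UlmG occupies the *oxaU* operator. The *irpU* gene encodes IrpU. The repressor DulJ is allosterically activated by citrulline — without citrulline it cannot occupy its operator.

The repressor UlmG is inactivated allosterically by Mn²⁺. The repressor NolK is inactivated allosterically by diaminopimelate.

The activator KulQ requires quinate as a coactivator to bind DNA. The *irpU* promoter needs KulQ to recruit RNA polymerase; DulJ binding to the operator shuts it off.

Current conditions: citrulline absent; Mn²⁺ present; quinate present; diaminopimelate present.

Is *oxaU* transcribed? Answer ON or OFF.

Diaminopimelate is present, so NolK is inactive.
Mn²⁺ is present, so UlmG is inactive.
Citrulline is absent, so DulJ is inactive.
Quinate is present, so KulQ is active.
No repressor is bound and KulQ is active, so *irpU* is transcribed.
So IrpU is produced and active.
No repressor is bound and IrpU is active, so *oxaU* is transcribed.

ON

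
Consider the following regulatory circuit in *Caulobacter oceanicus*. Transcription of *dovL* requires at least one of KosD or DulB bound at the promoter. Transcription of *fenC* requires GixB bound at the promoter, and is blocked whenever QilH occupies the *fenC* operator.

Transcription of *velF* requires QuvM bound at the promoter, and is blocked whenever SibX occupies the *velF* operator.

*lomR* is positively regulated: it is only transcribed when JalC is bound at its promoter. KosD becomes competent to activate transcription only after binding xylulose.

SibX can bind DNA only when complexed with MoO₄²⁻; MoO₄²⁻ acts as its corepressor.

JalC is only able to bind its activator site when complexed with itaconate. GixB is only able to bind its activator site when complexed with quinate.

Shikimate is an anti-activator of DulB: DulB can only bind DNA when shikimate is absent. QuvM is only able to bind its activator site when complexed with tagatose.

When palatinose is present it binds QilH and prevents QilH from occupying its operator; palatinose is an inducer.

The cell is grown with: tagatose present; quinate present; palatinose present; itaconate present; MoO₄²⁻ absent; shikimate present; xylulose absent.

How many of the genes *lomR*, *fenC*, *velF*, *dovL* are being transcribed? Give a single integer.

Itaconate is present, so JalC is active.
No repressor is bound and JalC is active, so *lomR* is transcribed.
→ *lomR* is ON.
Palatinose is present, so QilH is inactive.
Quinate is present, so GixB is active.
No repressor is bound and GixB is active, so *fenC* is transcribed.
→ *fenC* is ON.
MoO₄²⁻ is absent, so SibX is inactive.
Tagatose is present, so QuvM is active.
No repressor is bound and QuvM is active, so *velF* is transcribed.
→ *velF* is ON.
Xylulose is absent, so KosD is inactive.
Shikimate is present, so DulB is inactive.
No activator is available at the *dovL* promoter, so *dovL* is not transcribed.
→ *dovL* is OFF.
3 of the 4 genes are transcribed.

3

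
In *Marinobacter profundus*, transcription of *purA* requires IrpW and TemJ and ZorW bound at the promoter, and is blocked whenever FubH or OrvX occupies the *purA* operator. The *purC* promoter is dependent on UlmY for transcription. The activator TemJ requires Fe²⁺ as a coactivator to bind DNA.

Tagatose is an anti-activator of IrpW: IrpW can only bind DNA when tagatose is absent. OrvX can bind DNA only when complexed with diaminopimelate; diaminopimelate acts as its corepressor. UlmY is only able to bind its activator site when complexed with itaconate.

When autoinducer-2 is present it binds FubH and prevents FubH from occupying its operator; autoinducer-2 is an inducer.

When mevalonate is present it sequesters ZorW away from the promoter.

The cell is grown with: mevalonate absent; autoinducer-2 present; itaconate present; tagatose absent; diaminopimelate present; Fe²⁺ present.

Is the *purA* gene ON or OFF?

OFF

Tagatose is absent, so IrpW is active.
Fe²⁺ is present, so TemJ is active.
Mevalonate is absent, so ZorW is active.
Autoinducer-2 is present, so FubH is inactive.
Diaminopimelate is present, so OrvX is active.
With repressor OrvX bound, *purA* is not transcribed.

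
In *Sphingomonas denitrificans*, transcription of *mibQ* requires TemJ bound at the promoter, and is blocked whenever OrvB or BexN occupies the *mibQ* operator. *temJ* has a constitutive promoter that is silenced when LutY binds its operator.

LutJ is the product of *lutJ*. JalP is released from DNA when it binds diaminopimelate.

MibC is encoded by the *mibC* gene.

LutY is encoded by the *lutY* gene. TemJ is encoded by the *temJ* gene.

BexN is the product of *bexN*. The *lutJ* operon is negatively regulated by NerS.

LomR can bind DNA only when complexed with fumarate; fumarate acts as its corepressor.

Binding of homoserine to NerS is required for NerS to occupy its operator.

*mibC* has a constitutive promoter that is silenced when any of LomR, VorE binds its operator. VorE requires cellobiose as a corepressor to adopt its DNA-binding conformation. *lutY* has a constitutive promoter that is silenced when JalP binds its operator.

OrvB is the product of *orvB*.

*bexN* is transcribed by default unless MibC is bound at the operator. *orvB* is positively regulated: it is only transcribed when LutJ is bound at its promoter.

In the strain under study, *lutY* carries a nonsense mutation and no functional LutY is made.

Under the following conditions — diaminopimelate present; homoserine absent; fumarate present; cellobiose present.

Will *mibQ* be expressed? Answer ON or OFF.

Homoserine is absent, so NerS is inactive.
With no repressor bound, *lutJ* is transcribed.
So LutJ is produced and active.
No repressor is bound and LutJ is active, so *orvB* is transcribed.
So OrvB is produced and active.
LutY is non-functional in this strain, so it has no effect.
With no repressor bound, *temJ* is transcribed.
So TemJ is produced and active.
Fumarate is present, so LomR is active.
Cellobiose is present, so VorE is active.
With repressor LomR bound, *mibC* is not transcribed.
So MibC is not produced.
With no repressor bound, *bexN* is transcribed.
So BexN is produced and active.
With repressor OrvB bound, *mibQ* is not transcribed.

OFF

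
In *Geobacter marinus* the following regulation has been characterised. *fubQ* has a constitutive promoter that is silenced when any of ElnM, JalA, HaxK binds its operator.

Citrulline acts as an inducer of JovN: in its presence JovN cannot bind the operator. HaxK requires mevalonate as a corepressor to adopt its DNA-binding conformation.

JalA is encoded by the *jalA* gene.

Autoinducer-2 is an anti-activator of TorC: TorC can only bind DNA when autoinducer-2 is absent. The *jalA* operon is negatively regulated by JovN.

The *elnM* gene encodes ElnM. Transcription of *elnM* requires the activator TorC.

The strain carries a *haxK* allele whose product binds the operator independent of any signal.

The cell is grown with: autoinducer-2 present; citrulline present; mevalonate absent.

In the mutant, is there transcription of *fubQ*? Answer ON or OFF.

OFF

Autoinducer-2 is present, so TorC is inactive.
Required activator TorC is absent, so *elnM* is not transcribed.
So ElnM is not produced.
Citrulline is present, so JovN is inactive.
With no repressor bound, *jalA* is transcribed.
So JalA is produced and active.
HaxK is constitutively active in this strain.
With repressor JalA bound, *fubQ* is not transcribed.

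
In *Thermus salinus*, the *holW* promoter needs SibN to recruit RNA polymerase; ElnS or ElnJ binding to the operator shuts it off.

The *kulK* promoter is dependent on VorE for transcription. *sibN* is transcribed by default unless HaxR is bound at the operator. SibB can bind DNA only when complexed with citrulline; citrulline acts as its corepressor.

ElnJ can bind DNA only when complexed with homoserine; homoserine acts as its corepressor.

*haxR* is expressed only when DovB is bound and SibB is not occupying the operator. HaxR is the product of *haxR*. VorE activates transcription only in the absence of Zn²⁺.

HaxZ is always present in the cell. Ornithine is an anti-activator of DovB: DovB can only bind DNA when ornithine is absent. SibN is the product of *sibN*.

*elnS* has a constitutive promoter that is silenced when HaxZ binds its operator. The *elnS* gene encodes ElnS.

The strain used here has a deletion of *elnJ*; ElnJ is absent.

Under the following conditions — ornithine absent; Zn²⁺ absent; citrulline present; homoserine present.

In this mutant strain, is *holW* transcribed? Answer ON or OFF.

ON

Citrulline is present, so SibB is active.
Ornithine is absent, so DovB is active.
With repressor SibB bound, *haxR* is not transcribed.
So HaxR is not produced.
With no repressor bound, *sibN* is transcribed.
So SibN is produced and active.
HaxZ is produced constitutively and is active.
With repressor HaxZ bound, *elnS* is not transcribed.
So ElnS is not produced.
ElnJ is non-functional in this strain, so it has no effect.
No repressor is bound and SibN is active, so *holW* is transcribed.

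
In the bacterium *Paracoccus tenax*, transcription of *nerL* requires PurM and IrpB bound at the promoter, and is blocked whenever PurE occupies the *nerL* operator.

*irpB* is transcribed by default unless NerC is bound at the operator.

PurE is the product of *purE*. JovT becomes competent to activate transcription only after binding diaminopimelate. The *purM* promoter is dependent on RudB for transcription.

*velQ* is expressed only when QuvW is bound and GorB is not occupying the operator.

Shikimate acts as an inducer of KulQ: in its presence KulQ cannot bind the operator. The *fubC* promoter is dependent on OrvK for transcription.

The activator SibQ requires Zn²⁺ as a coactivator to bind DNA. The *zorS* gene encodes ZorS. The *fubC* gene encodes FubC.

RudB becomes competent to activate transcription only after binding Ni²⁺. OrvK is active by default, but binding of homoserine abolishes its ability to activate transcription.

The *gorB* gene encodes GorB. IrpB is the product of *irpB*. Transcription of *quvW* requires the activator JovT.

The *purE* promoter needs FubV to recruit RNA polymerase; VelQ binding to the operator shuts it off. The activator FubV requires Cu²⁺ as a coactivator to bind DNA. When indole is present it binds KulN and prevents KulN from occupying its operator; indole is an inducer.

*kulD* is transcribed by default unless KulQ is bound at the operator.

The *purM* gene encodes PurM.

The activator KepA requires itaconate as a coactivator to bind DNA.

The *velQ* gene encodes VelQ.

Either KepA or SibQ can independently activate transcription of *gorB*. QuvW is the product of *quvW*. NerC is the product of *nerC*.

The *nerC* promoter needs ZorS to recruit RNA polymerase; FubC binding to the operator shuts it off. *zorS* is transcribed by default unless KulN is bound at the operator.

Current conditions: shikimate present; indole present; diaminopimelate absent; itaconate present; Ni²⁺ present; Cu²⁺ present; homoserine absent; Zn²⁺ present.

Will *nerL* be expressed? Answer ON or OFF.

Ni²⁺ is present, so RudB is active.
No repressor is bound and RudB is active, so *purM* is transcribed.
So PurM is produced and active.
Homoserine is absent, so OrvK is active.
No repressor is bound and OrvK is active, so *fubC* is transcribed.
So FubC is produced and active.
Indole is present, so KulN is inactive.
With no repressor bound, *zorS* is transcribed.
So ZorS is produced and active.
With repressor FubC bound, *nerC* is not transcribed.
So NerC is not produced.
With no repressor bound, *irpB* is transcribed.
So IrpB is produced and active.
Cu²⁺ is present, so FubV is active.
Itaconate is present, so KepA is active.
Zn²⁺ is present, so SibQ is active.
Activator KepA is present, so *gorB* is transcribed.
So GorB is produced and active.
Diaminopimelate is absent, so JovT is inactive.
Required activator JovT is absent, so *quvW* is not transcribed.
So QuvW is not produced.
With repressor GorB bound, *velQ* is not transcribed.
So VelQ is not produced.
No repressor is bound and FubV is active, so *purE* is transcribed.
So PurE is produced and active.
With repressor PurE bound, *nerL* is not transcribed.

OFF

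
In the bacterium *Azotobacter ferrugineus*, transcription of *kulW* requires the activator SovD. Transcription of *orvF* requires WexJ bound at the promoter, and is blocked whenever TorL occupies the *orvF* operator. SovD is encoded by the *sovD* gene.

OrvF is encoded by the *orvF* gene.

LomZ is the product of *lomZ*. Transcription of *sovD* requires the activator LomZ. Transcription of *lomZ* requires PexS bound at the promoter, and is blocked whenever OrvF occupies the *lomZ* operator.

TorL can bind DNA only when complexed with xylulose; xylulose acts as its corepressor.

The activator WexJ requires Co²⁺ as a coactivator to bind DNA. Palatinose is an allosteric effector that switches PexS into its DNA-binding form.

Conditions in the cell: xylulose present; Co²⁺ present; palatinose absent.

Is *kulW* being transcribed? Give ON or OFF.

Co²⁺ is present, so WexJ is active.
Xylulose is present, so TorL is active.
With repressor TorL bound, *orvF* is not transcribed.
So OrvF is not produced.
Palatinose is absent, so PexS is inactive.
Required activator PexS is absent, so *lomZ* is not transcribed.
So LomZ is not produced.
Required activator LomZ is absent, so *sovD* is not transcribed.
So SovD is not produced.
Required activator SovD is absent, so *kulW* is not transcribed.

OFF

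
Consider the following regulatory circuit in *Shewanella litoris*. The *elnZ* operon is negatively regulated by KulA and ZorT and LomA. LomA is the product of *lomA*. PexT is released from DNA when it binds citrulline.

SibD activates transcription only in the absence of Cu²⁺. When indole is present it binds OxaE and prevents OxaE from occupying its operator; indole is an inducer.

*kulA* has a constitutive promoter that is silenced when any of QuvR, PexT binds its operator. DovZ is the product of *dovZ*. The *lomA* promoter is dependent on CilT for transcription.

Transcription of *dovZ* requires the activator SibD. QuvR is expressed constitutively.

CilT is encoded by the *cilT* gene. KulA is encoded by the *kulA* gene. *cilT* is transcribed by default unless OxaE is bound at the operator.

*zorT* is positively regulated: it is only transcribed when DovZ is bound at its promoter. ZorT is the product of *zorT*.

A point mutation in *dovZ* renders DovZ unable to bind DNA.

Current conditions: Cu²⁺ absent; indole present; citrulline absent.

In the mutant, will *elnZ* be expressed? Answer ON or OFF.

OFF

QuvR is produced constitutively and is active.
Citrulline is absent, so PexT is active.
With repressor QuvR bound, *kulA* is not transcribed.
So KulA is not produced.
DovZ is non-functional in this strain, so it has no effect.
Required activator DovZ is absent, so *zorT* is not transcribed.
So ZorT is not produced.
Indole is present, so OxaE is inactive.
With no repressor bound, *cilT* is transcribed.
So CilT is produced and active.
No repressor is bound and CilT is active, so *lomA* is transcribed.
So LomA is produced and active.
With repressor LomA bound, *elnZ* is not transcribed.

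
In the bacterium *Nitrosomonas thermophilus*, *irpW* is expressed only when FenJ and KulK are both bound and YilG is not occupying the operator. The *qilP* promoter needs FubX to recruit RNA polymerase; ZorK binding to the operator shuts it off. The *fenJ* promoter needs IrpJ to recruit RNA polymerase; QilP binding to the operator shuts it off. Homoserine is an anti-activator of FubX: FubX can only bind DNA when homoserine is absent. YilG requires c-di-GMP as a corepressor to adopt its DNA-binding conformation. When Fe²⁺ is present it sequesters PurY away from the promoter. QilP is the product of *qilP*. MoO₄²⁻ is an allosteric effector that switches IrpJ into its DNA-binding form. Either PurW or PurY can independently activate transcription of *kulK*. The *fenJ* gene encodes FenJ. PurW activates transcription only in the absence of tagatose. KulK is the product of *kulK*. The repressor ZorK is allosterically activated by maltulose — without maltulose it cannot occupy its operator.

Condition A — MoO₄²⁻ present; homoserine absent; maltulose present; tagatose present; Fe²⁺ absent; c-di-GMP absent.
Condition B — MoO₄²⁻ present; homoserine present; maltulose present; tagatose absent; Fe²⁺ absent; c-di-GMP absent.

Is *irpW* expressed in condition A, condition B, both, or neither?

Condition A:
MoO₄²⁻ is present, so IrpJ is active.
Homoserine is absent, so FubX is active.
Maltulose is present, so ZorK is active.
With repressor ZorK bound, *qilP* is not transcribed.
So QilP is not produced.
No repressor is bound and IrpJ is active, so *fenJ* is transcribed.
So FenJ is produced and active.
Tagatose is present, so PurW is inactive.
Fe²⁺ is absent, so PurY is active.
Activator PurY is present, so *kulK* is transcribed.
So KulK is produced and active.
c-di-GMP is absent, so YilG is inactive.
No repressor is bound and FenJ and KulK are active, so *irpW* is transcribed.
→ *irpW* is ON in A.
Condition B:
MoO₄²⁻ is present, so IrpJ is active.
Homoserine is present, so FubX is inactive.
Maltulose is present, so ZorK is active.
With repressor ZorK bound, *qilP* is not transcribed.
So QilP is not produced.
No repressor is bound and IrpJ is active, so *fenJ* is transcribed.
So FenJ is produced and active.
Tagatose is absent, so PurW is active.
Fe²⁺ is absent, so PurY is active.
Activator PurW is present, so *kulK* is transcribed.
So KulK is produced and active.
c-di-GMP is absent, so YilG is inactive.
No repressor is bound and FenJ and KulK are active, so *irpW* is transcribed.
→ *irpW* is ON in B.

both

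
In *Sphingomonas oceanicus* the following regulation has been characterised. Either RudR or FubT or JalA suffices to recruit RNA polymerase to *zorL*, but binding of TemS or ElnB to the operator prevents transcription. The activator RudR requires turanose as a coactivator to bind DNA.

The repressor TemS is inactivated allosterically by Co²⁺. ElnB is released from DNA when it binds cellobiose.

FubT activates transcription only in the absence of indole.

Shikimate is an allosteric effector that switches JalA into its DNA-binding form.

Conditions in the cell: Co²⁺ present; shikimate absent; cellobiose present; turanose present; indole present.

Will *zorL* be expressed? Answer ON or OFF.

ON

Co²⁺ is present, so TemS is inactive.
Turanose is present, so RudR is active.
Indole is present, so FubT is inactive.
Cellobiose is present, so ElnB is inactive.
Shikimate is absent, so JalA is inactive.
Activator RudR is present, so *zorL* is transcribed.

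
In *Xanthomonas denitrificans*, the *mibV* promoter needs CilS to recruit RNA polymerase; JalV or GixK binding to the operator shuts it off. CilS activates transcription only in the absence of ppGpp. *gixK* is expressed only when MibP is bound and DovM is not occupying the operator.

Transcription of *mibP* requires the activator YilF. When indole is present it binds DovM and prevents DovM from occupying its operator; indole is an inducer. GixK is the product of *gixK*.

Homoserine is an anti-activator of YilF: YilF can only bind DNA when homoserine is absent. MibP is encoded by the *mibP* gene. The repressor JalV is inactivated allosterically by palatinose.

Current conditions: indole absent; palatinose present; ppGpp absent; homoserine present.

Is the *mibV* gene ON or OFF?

ON

Palatinose is present, so JalV is inactive.
ppGpp is absent, so CilS is active.
Homoserine is present, so YilF is inactive.
Required activator YilF is absent, so *mibP* is not transcribed.
So MibP is not produced.
Indole is absent, so DovM is active.
With repressor DovM bound, *gixK* is not transcribed.
So GixK is not produced.
No repressor is bound and CilS is active, so *mibV* is transcribed.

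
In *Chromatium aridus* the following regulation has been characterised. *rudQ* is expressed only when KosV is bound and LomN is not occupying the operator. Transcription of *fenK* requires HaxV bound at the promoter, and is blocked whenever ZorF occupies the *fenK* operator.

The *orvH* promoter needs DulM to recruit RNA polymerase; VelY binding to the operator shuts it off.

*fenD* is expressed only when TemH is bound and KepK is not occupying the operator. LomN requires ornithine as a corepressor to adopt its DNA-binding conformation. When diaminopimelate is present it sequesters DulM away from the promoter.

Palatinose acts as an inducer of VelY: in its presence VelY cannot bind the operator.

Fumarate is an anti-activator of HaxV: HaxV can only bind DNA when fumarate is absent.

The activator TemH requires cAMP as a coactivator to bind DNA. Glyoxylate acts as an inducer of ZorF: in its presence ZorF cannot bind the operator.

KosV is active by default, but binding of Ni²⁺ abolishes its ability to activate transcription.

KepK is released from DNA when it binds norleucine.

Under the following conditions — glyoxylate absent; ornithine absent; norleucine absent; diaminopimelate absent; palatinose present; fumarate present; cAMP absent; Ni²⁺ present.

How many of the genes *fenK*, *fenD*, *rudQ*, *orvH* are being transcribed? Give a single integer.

Glyoxylate is absent, so ZorF is active.
Fumarate is present, so HaxV is inactive.
With repressor ZorF bound, *fenK* is not transcribed.
→ *fenK* is OFF.
Norleucine is absent, so KepK is active.
cAMP is absent, so TemH is inactive.
With repressor KepK bound, *fenD* is not transcribed.
→ *fenD* is OFF.
Ornithine is absent, so LomN is inactive.
Ni²⁺ is present, so KosV is inactive.
Required activator KosV is absent, so *rudQ* is not transcribed.
→ *rudQ* is OFF.
Palatinose is present, so VelY is inactive.
Diaminopimelate is absent, so DulM is active.
No repressor is bound and DulM is active, so *orvH* is transcribed.
→ *orvH* is ON.
1 of the 4 genes is transcribed.

1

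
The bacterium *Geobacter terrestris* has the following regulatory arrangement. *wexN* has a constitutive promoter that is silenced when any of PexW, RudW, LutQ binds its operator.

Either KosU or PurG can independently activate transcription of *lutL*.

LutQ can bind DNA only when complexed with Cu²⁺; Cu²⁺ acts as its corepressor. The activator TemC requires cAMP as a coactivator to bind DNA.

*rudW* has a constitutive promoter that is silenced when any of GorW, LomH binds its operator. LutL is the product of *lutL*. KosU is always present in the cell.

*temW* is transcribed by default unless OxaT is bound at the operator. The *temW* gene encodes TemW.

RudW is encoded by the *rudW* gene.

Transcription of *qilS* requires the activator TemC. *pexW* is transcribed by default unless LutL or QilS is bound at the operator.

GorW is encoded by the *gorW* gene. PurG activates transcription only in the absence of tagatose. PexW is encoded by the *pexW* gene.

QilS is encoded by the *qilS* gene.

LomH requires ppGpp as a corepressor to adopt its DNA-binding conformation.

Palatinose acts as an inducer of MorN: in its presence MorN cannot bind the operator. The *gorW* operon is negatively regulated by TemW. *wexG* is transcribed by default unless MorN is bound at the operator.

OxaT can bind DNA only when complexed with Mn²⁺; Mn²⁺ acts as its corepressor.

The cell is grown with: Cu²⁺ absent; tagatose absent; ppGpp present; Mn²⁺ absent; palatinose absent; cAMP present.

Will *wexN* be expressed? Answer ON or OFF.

KosU is produced constitutively and is active.
Tagatose is absent, so PurG is active.
Activator KosU is present, so *lutL* is transcribed.
So LutL is produced and active.
cAMP is present, so TemC is active.
No repressor is bound and TemC is active, so *qilS* is transcribed.
So QilS is produced and active.
With repressor LutL bound, *pexW* is not transcribed.
So PexW is not produced.
Mn²⁺ is absent, so OxaT is inactive.
With no repressor bound, *temW* is transcribed.
So TemW is produced and active.
With repressor TemW bound, *gorW* is not transcribed.
So GorW is not produced.
ppGpp is present, so LomH is active.
With repressor LomH bound, *rudW* is not transcribed.
So RudW is not produced.
Cu²⁺ is absent, so LutQ is inactive.
With no repressor bound, *wexN* is transcribed.

ON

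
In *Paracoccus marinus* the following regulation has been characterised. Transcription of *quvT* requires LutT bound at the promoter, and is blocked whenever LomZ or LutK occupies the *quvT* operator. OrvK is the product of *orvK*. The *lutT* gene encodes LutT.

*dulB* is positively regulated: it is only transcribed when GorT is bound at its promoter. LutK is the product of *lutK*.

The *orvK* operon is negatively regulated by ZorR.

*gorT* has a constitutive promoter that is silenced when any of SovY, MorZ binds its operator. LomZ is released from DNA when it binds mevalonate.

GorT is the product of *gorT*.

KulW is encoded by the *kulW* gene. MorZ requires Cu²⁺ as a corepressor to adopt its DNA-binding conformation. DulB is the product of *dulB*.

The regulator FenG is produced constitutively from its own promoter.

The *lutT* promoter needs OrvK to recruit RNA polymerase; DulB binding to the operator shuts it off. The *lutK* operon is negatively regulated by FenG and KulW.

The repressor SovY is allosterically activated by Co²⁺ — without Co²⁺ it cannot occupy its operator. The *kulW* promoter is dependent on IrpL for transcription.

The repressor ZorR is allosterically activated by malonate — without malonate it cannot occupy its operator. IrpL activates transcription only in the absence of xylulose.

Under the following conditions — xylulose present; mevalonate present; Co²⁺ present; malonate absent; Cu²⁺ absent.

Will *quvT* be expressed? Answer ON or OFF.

Malonate is absent, so ZorR is inactive.
With no repressor bound, *orvK* is transcribed.
So OrvK is produced and active.
Co²⁺ is present, so SovY is active.
Cu²⁺ is absent, so MorZ is inactive.
With repressor SovY bound, *gorT* is not transcribed.
So GorT is not produced.
Required activator GorT is absent, so *dulB* is not transcribed.
So DulB is not produced.
No repressor is bound and OrvK is active, so *lutT* is transcribed.
So LutT is produced and active.
Mevalonate is present, so LomZ is inactive.
FenG is produced constitutively and is active.
Xylulose is present, so IrpL is inactive.
Required activator IrpL is absent, so *kulW* is not transcribed.
So KulW is not produced.
With repressor FenG bound, *lutK* is not transcribed.
So LutK is not produced.
No repressor is bound and LutT is active, so *quvT* is transcribed.

ON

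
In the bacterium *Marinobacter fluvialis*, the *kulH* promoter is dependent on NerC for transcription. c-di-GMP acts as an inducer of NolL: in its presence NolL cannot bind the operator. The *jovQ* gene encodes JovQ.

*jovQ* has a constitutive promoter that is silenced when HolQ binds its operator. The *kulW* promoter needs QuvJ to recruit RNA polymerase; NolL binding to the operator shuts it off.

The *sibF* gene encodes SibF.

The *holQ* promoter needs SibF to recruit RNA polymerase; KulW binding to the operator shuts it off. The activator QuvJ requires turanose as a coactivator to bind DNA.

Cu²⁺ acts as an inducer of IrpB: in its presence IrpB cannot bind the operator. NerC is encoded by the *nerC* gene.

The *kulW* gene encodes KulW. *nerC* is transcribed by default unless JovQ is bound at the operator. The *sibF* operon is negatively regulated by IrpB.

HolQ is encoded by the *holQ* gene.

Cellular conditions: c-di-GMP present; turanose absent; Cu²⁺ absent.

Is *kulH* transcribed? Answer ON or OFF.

OFF

Cu²⁺ is absent, so IrpB is active.
With repressor IrpB bound, *sibF* is not transcribed.
So SibF is not produced.
c-di-GMP is present, so NolL is inactive.
Turanose is absent, so QuvJ is inactive.
Required activator QuvJ is absent, so *kulW* is not transcribed.
So KulW is not produced.
Required activator SibF is absent, so *holQ* is not transcribed.
So HolQ is not produced.
With no repressor bound, *jovQ* is transcribed.
So JovQ is produced and active.
With repressor JovQ bound, *nerC* is not transcribed.
So NerC is not produced.
Required activator NerC is absent, so *kulH* is not transcribed.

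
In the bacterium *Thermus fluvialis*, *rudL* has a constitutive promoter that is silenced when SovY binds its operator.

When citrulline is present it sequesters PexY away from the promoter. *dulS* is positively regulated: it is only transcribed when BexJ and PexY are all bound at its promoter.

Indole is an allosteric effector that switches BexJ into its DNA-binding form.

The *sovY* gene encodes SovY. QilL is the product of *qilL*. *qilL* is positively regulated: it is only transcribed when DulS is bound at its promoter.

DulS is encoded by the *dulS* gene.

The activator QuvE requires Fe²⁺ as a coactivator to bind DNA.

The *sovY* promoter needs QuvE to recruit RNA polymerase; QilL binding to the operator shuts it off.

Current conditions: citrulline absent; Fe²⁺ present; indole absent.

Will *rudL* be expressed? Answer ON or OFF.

Indole is absent, so BexJ is inactive.
Citrulline is absent, so PexY is active.
Required activator BexJ is absent, so *dulS* is not transcribed.
So DulS is not produced.
Required activator DulS is absent, so *qilL* is not transcribed.
So QilL is not produced.
Fe²⁺ is present, so QuvE is active.
No repressor is bound and QuvE is active, so *sovY* is transcribed.
So SovY is produced and active.
With repressor SovY bound, *rudL* is not transcribed.

OFF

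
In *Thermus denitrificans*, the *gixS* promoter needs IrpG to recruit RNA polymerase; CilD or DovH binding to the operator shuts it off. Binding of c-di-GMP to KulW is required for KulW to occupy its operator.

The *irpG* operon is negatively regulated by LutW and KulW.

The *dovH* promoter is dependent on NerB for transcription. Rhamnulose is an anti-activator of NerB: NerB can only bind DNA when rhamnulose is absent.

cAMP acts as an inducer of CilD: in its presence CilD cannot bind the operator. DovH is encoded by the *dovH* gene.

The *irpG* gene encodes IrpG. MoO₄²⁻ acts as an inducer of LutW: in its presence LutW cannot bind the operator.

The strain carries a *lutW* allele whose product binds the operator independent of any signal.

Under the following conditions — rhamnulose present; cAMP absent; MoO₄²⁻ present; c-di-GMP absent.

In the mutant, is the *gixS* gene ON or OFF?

OFF

cAMP is absent, so CilD is active.
Rhamnulose is present, so NerB is inactive.
Required activator NerB is absent, so *dovH* is not transcribed.
So DovH is not produced.
LutW is constitutively active in this strain.
c-di-GMP is absent, so KulW is inactive.
With repressor LutW bound, *irpG* is not transcribed.
So IrpG is not produced.
With repressor CilD bound, *gixS* is not transcribed.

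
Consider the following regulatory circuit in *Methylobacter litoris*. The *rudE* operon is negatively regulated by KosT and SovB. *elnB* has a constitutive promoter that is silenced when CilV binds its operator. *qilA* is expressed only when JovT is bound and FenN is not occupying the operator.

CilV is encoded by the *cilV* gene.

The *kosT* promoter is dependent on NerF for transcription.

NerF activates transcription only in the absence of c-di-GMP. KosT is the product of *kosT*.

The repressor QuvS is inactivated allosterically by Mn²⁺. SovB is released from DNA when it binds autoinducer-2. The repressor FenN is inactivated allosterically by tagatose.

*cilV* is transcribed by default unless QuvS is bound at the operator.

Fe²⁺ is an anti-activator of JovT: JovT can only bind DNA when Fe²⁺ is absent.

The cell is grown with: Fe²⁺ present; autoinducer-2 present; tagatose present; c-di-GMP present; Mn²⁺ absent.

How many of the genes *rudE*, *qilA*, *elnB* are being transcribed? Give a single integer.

c-di-GMP is present, so NerF is inactive.
Required activator NerF is absent, so *kosT* is not transcribed.
So KosT is not produced.
Autoinducer-2 is present, so SovB is inactive.
With no repressor bound, *rudE* is transcribed.
→ *rudE* is ON.
Tagatose is present, so FenN is inactive.
Fe²⁺ is present, so JovT is inactive.
Required activator JovT is absent, so *qilA* is not transcribed.
→ *qilA* is OFF.
Mn²⁺ is absent, so QuvS is active.
With repressor QuvS bound, *cilV* is not transcribed.
So CilV is not produced.
With no repressor bound, *elnB* is transcribed.
→ *elnB* is ON.
2 of the 3 genes are transcribed.

2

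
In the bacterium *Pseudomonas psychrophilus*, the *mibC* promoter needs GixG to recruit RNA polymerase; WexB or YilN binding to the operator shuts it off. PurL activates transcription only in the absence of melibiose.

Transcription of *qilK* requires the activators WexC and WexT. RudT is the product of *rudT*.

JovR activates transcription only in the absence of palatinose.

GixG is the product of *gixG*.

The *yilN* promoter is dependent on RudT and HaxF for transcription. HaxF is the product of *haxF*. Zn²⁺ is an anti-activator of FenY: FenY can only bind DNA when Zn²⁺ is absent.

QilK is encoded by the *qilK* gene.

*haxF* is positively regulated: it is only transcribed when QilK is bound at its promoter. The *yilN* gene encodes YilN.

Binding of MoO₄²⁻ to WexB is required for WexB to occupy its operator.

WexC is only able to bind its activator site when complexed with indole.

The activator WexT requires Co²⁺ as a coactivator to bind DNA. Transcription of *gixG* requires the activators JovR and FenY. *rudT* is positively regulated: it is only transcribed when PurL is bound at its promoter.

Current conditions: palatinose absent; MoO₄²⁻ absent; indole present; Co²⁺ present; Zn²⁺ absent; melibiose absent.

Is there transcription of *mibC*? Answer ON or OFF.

MoO₄²⁻ is absent, so WexB is inactive.
Melibiose is absent, so PurL is active.
No repressor is bound and PurL is active, so *rudT* is transcribed.
So RudT is produced and active.
Indole is present, so WexC is active.
Co²⁺ is present, so WexT is active.
No repressor is bound and WexC and WexT are active, so *qilK* is transcribed.
So QilK is produced and active.
No repressor is bound and QilK is active, so *haxF* is transcribed.
So HaxF is produced and active.
No repressor is bound and RudT and HaxF are active, so *yilN* is transcribed.
So YilN is produced and active.
Palatinose is absent, so JovR is active.
Zn²⁺ is absent, so FenY is active.
No repressor is bound and JovR and FenY are active, so *gixG* is transcribed.
So GixG is produced and active.
With repressor YilN bound, *mibC* is not transcribed.

OFF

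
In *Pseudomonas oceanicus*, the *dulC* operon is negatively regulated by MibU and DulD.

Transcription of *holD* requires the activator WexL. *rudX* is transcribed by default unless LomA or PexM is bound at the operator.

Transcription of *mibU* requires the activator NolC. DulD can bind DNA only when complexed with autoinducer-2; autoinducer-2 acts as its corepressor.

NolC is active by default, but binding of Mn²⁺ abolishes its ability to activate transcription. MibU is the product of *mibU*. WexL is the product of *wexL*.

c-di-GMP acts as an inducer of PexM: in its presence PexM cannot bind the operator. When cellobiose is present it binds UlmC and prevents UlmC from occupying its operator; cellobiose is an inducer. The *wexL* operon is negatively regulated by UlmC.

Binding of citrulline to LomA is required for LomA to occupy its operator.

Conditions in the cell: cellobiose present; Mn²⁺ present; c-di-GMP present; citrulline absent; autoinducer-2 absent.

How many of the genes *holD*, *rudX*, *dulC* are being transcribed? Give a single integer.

Cellobiose is present, so UlmC is inactive.
With no repressor bound, *wexL* is transcribed.
So WexL is produced and active.
No repressor is bound and WexL is active, so *holD* is transcribed.
→ *holD* is ON.
Citrulline is absent, so LomA is inactive.
c-di-GMP is present, so PexM is inactive.
With no repressor bound, *rudX* is transcribed.
→ *rudX* is ON.
Mn²⁺ is present, so NolC is inactive.
Required activator NolC is absent, so *mibU* is not transcribed.
So MibU is not produced.
Autoinducer-2 is absent, so DulD is inactive.
With no repressor bound, *dulC* is transcribed.
→ *dulC* is ON.
3 of the 3 genes are transcribed.

3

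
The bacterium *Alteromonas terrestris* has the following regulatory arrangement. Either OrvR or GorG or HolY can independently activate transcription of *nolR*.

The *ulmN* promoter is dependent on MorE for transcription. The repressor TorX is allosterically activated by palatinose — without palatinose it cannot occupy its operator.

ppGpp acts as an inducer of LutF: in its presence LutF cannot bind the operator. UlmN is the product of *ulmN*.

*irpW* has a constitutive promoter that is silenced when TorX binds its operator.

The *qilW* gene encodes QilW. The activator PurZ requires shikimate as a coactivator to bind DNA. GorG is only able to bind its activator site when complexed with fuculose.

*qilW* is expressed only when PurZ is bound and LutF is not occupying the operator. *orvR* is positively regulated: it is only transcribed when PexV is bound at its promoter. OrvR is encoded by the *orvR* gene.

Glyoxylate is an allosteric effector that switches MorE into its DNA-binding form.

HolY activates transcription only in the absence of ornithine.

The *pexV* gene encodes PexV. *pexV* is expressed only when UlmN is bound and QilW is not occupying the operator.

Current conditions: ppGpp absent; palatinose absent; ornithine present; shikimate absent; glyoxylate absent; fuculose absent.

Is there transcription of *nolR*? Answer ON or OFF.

Glyoxylate is absent, so MorE is inactive.
Required activator MorE is absent, so *ulmN* is not transcribed.
So UlmN is not produced.
ppGpp is absent, so LutF is active.
Shikimate is absent, so PurZ is inactive.
With repressor LutF bound, *qilW* is not transcribed.
So QilW is not produced.
Required activator UlmN is absent, so *pexV* is not transcribed.
So PexV is not produced.
Required activator PexV is absent, so *orvR* is not transcribed.
So OrvR is not produced.
Fuculose is absent, so GorG is inactive.
Ornithine is present, so HolY is inactive.
No activator is available at the *nolR* promoter, so *nolR* is not transcribed.

OFF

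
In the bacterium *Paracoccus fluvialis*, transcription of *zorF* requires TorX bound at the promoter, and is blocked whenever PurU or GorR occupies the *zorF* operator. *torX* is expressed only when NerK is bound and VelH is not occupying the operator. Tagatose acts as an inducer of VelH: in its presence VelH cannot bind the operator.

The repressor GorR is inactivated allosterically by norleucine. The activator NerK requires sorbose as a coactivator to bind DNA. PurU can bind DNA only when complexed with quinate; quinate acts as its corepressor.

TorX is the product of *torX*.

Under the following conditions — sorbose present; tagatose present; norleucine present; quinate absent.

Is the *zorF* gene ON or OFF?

ON

Tagatose is present, so VelH is inactive.
Sorbose is present, so NerK is active.
No repressor is bound and NerK is active, so *torX* is transcribed.
So TorX is produced and active.
Quinate is absent, so PurU is inactive.
Norleucine is present, so GorR is inactive.
No repressor is bound and TorX is active, so *zorF* is transcribed.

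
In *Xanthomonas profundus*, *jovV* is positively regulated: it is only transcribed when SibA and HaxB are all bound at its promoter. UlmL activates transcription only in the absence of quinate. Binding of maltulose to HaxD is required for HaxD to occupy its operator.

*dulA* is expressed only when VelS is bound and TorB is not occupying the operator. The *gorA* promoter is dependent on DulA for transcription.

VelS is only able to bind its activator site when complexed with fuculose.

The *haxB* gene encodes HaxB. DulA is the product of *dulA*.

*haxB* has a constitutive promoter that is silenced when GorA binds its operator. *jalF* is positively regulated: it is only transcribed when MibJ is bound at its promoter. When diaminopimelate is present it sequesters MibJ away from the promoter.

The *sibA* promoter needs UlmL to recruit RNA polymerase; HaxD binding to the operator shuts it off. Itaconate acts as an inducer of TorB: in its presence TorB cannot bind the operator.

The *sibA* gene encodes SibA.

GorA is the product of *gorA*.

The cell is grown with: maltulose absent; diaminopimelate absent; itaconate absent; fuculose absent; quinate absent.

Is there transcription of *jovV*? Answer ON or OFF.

Maltulose is absent, so HaxD is inactive.
Quinate is absent, so UlmL is active.
No repressor is bound and UlmL is active, so *sibA* is transcribed.
So SibA is produced and active.
Itaconate is absent, so TorB is active.
Fuculose is absent, so VelS is inactive.
With repressor TorB bound, *dulA* is not transcribed.
So DulA is not produced.
Required activator DulA is absent, so *gorA* is not transcribed.
So GorA is not produced.
With no repressor bound, *haxB* is transcribed.
So HaxB is produced and active.
No repressor is bound and SibA and HaxB are active, so *jovV* is transcribed.

ON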